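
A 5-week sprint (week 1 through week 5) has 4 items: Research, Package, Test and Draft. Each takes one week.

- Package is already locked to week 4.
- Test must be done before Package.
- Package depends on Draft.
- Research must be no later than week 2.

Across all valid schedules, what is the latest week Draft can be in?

Downstream work caps Draft at week 3.
Draft at week 3 is achievable: Research=week 1; Package=week 4; Draft=week 3; Test=week 1.

week 3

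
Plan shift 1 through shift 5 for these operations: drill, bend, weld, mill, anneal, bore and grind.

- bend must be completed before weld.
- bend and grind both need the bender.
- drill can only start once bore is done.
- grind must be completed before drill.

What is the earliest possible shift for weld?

Precedence pushes weld to at least shift 2.
weld at shift 2 is achievable: bend in shift 1, bore in shift 1, mill in shift 1, anneal in shift 1, grind in shift 2, drill in shift 3, weld in shift 2.

shift 2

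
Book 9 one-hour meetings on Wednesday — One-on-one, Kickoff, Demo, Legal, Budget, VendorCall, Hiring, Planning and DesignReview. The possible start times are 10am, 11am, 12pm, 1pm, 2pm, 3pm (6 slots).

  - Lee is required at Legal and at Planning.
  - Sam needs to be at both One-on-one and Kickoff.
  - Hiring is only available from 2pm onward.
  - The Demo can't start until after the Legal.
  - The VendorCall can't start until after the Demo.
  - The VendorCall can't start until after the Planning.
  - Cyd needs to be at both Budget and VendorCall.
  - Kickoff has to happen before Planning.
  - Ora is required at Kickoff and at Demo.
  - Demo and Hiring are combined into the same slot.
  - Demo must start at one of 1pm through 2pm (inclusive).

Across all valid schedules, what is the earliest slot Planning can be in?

11am

Precedence pushes Planning to at least 11am; downstream work caps Planning at 2pm.
Planning at 11am is achievable: Demo in 2pm, Legal in 10am, One-on-one in 11am, DesignReview in 10am, VendorCall in 3pm, Planning in 11am, Hiring in 2pm, Budget in 10am, Kickoff in 10am.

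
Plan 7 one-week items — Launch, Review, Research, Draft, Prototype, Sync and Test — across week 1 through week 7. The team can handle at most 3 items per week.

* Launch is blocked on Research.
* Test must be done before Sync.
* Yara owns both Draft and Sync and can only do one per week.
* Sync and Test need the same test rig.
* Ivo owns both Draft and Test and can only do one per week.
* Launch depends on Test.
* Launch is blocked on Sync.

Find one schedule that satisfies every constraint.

Sync=week 2, Review=week 1, Test=week 1, Draft=week 3, Research=week 1, Prototype=week 2, Launch=week 3

Checking: Test(week 1) before Launch(week 3); Research(week 1) before Launch(week 3); Test(week 1) before Sync(week 2); Sync(week 2) before Launch(week 3); Draft(week 3) != Sync(week 2); Sync(week 2) != Test(week 1); Draft(week 3) != Test(week 1); max 3 per week (cap 3).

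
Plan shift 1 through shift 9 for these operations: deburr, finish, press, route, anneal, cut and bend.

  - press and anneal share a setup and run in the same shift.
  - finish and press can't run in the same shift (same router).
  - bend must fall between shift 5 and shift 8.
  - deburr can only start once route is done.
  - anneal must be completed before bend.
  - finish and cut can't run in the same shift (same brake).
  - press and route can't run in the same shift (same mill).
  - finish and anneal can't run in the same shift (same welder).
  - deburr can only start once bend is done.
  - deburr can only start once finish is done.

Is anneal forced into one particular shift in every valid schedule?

anneal can be shift 1 (e.g. deburr in shift 6; cut in shift 1; bend in shift 5; route in shift 2; finish in shift 2; anneal in shift 1; press in shift 1) or shift 2 (e.g. bend -> shift 5; press -> shift 2; cut -> shift 2; route -> shift 1; deburr -> shift 6; anneal -> shift 2; finish -> shift 1).

No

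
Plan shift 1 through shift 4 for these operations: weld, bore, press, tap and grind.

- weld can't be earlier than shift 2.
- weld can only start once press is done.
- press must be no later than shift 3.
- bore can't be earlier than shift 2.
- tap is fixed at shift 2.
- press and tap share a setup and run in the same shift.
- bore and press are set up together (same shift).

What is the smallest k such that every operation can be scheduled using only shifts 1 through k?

3

The precedence chain requires at least 2 distinct shifts.
Propagating the time windows through the other constraints, weld can't land before shift 3, so the schedule must run through at least shift 3.
3 works (last occupied shift: shift 3): for example tap=shift 2, grind=shift 1, press=shift 2, bore=shift 2, weld=shift 3.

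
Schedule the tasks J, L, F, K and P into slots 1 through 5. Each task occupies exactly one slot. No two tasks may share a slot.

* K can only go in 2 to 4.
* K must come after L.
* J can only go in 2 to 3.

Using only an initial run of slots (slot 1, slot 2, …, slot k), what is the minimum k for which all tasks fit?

5 slots

The precedence chain requires at least 2 distinct slots.
With at most 1 per slot and 5 tasks, at least 5 slots are needed.
5 works (last occupied slot: 5): for example K in 3; F in 4; J in 2; P in 5; L in 1.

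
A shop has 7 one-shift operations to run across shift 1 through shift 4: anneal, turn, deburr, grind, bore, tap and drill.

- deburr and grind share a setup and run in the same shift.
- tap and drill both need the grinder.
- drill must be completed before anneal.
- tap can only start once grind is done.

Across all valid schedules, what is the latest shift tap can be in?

shift 4

Precedence pushes tap to at least shift 2.
tap at shift 4 is achievable: turn=shift 1, drill=shift 1, grind=shift 1, deburr=shift 1, anneal=shift 2, tap=shift 4, bore=shift 1.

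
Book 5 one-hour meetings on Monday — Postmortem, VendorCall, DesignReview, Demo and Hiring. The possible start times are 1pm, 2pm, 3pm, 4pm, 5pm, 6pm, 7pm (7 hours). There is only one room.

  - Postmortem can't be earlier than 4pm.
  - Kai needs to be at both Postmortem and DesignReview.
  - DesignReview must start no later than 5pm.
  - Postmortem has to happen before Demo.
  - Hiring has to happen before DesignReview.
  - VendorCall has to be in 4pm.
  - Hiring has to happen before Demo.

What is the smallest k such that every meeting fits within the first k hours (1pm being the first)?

The precedence chain requires at least 2 distinct hours.
With at most 1 per hour and 5 meetings, at least 5 hours are needed.
Propagating the time windows through the other constraints, Demo can't land before 5pm — that is hour 5 counting from 1pm — so the schedule must run through at least 5 hours.
Could 5 hours be enough, i.e. nothing placed later than 5pm? No: Postmortem's window within 5 hours is {4pm, 5pm}; VendorCall's window within 5 hours is {4pm}; Demo must come after Postmortem (at 4pm or later) → {5pm}; Postmortem must come before Demo (at 5pm or earlier) → {4pm}; that puts Postmortem and VendorCall all in 4pm — more than 1 per hour.
So 5 hours is not enough.
6 works (last occupied hour: 6pm): for example VendorCall -> 4pm, Demo -> 6pm, Hiring -> 1pm, Postmortem -> 5pm, DesignReview -> 2pm.

6 hours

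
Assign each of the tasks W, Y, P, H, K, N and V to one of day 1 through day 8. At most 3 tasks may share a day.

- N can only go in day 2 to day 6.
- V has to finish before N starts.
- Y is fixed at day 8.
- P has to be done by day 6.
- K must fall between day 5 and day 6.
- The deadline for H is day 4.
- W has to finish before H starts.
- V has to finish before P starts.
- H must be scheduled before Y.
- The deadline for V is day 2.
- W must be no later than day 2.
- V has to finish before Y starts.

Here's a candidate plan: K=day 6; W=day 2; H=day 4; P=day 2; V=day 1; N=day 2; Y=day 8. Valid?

Valid

The deadline for V is day 2 — holds.
V has to finish before P starts — holds.
Y is fixed at day 8 — holds.
W has to finish before H starts — holds.
P has to be done by day 6 — holds.
K must fall between day 5 and day 6 — holds.
At most 3 tasks may share a day — holds.
V has to finish before N starts — holds.
H must be scheduled before Y — holds.
W must be no later than day 2 — holds.
The deadline for H is day 4 — holds.
V has to finish before Y starts — holds.
N can only go in day 2 to day 6 — holds.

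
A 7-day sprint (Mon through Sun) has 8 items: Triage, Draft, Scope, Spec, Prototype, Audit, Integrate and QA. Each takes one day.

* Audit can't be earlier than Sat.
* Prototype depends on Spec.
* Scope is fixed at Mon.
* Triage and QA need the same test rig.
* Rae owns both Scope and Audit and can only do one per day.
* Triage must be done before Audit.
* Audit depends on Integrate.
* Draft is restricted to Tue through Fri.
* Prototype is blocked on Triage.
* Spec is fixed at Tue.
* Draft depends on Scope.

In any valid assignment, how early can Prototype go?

Wed

Precedence pushes Prototype to at least Wed.
Prototype at Wed is achievable: Integrate in Mon, Scope in Mon, Audit in Sat, Triage in Mon, Draft in Tue, QA in Tue, Spec in Tue, Prototype in Wed.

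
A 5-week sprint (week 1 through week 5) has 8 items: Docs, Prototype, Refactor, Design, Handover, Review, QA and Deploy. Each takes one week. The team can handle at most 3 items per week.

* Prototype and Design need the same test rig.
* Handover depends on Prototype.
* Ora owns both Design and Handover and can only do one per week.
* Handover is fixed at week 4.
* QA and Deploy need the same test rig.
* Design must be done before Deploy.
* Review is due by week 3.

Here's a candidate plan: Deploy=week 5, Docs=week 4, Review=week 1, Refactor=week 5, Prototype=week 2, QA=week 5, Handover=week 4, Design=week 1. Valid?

Invalid. QA and Deploy need the same test rig.

Handover is fixed at week 4 — holds.
Review is due by week 3 — holds.
Ora owns both Design and Handover and can only do one per week — holds.
The team can handle at most 3 items per week — holds.
Design must be done before Deploy — holds.
Prototype and Design need the same test rig — holds.
QA and Deploy need the same test rig — violated.
Handover depends on Prototype — holds.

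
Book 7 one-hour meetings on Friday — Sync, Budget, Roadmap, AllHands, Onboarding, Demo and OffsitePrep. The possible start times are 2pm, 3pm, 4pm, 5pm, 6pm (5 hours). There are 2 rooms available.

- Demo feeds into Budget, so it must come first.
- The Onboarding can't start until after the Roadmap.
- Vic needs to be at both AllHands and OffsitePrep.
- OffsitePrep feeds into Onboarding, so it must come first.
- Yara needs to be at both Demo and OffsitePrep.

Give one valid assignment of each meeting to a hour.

Roadmap in 2pm; Budget in 4pm; AllHands in 5pm; Sync in 4pm; Demo in 3pm; Onboarding in 3pm; OffsitePrep in 2pm

Checking: OffsitePrep(2pm) before Onboarding(3pm); Roadmap(2pm) before Onboarding(3pm); Demo(3pm) before Budget(4pm); AllHands(5pm) != OffsitePrep(2pm); Demo(3pm) != OffsitePrep(2pm); max 2 per hour (cap 2).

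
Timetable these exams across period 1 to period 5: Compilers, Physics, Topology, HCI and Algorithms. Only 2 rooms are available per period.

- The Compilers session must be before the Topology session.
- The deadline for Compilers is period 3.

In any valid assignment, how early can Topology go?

Precedence pushes Topology to at least period 2.
Topology at period 2 is achievable: Physics -> period 1; HCI -> period 2; Algorithms -> period 3; Topology -> period 2; Compilers -> period 1.

period 2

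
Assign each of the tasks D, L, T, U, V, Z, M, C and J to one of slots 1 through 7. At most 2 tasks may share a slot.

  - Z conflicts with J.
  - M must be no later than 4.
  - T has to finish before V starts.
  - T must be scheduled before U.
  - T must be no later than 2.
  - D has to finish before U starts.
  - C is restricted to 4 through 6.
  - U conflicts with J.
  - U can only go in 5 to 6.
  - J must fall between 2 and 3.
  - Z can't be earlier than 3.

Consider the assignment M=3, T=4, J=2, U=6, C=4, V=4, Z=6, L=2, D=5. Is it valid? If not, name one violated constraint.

T must be no later than 2 — violated.
U can only go in 5 to 6 — holds.
Z can't be earlier than 3 — holds.
D has to finish before U starts — holds.
At most 2 tasks may share a slot — violated.
T must be scheduled before U — holds.
C is restricted to 4 through 6 — holds.
T has to finish before V starts — violated.
J must fall between 2 and 3 — holds.
M must be no later than 4 — holds.
U conflicts with J — holds.
Z conflicts with J — holds.

No. T must be no later than 2 is not satisfied.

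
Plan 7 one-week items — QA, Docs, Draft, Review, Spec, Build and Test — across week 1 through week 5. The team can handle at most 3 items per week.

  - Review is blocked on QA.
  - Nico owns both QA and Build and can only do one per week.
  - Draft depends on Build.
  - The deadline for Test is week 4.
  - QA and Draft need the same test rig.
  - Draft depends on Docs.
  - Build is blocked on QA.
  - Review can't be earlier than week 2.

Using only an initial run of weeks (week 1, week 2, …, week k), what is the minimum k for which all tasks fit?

The precedence chain requires at least 3 distinct weeks.
With at most 3 per week and 7 tasks, at least 3 weeks are needed.
3 works (last occupied week: week 3): for example Build -> week 2; Review -> week 2; Draft -> week 3; Docs -> week 1; Test -> week 2; Spec -> week 1; QA -> week 1.

3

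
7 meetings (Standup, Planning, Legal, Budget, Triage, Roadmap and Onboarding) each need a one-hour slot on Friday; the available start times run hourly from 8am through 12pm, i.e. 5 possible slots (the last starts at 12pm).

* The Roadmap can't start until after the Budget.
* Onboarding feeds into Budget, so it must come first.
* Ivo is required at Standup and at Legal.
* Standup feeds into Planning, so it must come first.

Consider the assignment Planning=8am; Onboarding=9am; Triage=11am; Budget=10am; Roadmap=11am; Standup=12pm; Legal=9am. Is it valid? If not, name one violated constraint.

No. Standup feeds into Planning, so it must come first is not satisfied.

Onboarding feeds into Budget, so it must come first — holds.
Standup feeds into Planning, so it must come first — violated.
Ivo is required at Standup and at Legal — holds.
The Roadmap can't start until after the Budget — holds.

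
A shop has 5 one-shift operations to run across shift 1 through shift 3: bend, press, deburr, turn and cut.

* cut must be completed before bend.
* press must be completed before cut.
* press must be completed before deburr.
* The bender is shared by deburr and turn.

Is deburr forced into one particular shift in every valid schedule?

deburr can be shift 2 (e.g. deburr in shift 2, turn in shift 1, cut in shift 2, press in shift 1, bend in shift 3) or shift 3 (e.g. turn=shift 1, deburr=shift 3, cut=shift 2, bend=shift 3, press=shift 1).

No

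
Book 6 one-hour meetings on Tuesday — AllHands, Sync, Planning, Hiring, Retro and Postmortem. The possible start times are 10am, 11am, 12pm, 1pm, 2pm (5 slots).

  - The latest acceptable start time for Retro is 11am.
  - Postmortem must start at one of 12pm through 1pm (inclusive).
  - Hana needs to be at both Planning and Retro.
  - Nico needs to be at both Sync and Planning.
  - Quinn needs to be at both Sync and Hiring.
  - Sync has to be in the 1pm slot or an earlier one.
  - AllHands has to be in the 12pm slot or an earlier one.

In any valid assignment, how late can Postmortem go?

Postmortem is available from 12pm; Postmortem's own window allows nothing later than 1pm.
Postmortem at 1pm is achievable: AllHands in 10am, Sync in 10am, Planning in 11am, Retro in 10am, Postmortem in 1pm, Hiring in 11am.

1pm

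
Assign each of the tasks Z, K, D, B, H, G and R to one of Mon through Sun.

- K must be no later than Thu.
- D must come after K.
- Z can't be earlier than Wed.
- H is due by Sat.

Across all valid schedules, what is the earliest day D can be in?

Tue

Precedence pushes D to at least Tue.
D at Tue is achievable: B=Mon, K=Mon, R=Mon, D=Tue, Z=Wed, H=Mon, G=Mon.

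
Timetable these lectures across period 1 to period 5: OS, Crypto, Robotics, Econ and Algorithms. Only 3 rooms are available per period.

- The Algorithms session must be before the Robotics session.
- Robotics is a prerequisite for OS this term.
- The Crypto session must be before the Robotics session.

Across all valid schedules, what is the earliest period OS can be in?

Precedence pushes OS to at least period 3.
OS at period 3 is achievable: Algorithms in period 1, Econ in period 1, Robotics in period 2, Crypto in period 1, OS in period 3.

period 3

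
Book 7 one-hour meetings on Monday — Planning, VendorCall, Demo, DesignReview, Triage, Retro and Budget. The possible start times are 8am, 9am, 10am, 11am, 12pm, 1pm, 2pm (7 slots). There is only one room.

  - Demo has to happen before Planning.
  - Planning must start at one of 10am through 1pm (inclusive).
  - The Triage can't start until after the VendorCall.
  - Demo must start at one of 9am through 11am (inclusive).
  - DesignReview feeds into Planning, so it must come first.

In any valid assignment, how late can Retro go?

2pm

Retro at 2pm is achievable: Demo in 9am; Triage in 12pm; Planning in 10am; Retro in 2pm; Budget in 1pm; DesignReview in 8am; VendorCall in 11am.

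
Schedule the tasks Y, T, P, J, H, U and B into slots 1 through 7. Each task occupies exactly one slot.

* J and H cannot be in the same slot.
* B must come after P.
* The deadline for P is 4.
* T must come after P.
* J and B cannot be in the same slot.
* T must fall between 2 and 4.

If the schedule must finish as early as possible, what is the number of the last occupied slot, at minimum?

2

The precedence chain requires at least 2 distinct slots.
2 works (last occupied slot: 2): for example J=1, P=1, B=2, Y=1, T=2, H=2, U=1.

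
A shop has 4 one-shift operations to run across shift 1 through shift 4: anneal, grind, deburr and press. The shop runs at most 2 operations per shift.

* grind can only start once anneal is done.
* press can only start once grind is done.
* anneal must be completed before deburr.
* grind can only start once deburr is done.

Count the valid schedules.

1

Enumerating: anneal -> shift 1, grind -> shift 3, press -> shift 4, deburr -> shift 2.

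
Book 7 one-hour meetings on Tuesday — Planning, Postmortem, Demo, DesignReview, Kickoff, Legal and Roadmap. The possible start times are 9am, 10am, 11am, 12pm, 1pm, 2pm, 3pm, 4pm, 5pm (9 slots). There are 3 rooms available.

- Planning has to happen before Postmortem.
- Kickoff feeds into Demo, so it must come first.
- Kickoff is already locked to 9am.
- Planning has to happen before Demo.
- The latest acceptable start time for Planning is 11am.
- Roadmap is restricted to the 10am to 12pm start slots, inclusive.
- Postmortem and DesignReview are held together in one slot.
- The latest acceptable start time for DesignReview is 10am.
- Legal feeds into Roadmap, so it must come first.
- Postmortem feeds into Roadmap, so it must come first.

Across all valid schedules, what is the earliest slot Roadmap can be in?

11am

Roadmap is available from 10am; precedence pushes Roadmap to at least 11am; Roadmap's own window allows nothing later than 12pm.
Roadmap at 11am is achievable: Planning=9am, Legal=9am, Demo=10am, Kickoff=9am, Roadmap=11am, DesignReview=10am, Postmortem=10am.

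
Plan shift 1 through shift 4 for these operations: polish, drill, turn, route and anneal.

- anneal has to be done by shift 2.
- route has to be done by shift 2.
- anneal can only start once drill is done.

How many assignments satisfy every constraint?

32

Splitting on polish: it can be shift 1 (8), shift 2 (8), shift 3 (8), shift 4 (8). Listing each branch's schedules as (drill, turn, route, anneal) by shift number:
polish=shift 1: (1,1,1,2) (1,1,2,2) (1,2,1,2) (1,2,2,2) (1,3,1,2) (1,3,2,2) (1,4,1,2) (1,4,2,2) — 8.
polish=shift 2: (1,1,1,2) (1,1,2,2) (1,2,1,2) (1,2,2,2) (1,3,1,2) (1,3,2,2) (1,4,1,2) (1,4,2,2) — 8.
polish=shift 3: (1,1,1,2) (1,1,2,2) (1,2,1,2) (1,2,2,2) (1,3,1,2) (1,3,2,2) (1,4,1,2) (1,4,2,2) — 8.
polish=shift 4: (1,1,1,2) (1,1,2,2) (1,2,1,2) (1,2,2,2) (1,3,1,2) (1,3,2,2) (1,4,1,2) (1,4,2,2) — 8.
Summing: 8 + 8 + 8 + 8 = 32.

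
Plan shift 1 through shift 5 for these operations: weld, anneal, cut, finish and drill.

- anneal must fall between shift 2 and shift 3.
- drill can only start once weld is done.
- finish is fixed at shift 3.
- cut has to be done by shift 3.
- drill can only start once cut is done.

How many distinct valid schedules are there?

52

Splitting on weld: it can be shift 1 (18), shift 2 (16), shift 3 (12), shift 4 (6). Listing each branch's schedules as (anneal, cut, finish, drill) by shift number:
weld=shift 1: (2,1,3,2) (2,1,3,3) (2,1,3,4) (2,1,3,5) (2,2,3,3) (2,2,3,4) (2,2,3,5) (2,3,3,4) (2,3,3,5) (3,1,3,2) (3,1,3,3) (3,1,3,4) (3,1,3,5) (3,2,3,3) (3,2,3,4) (3,2,3,5) (3,3,3,4) (3,3,3,5) — 18.
weld=shift 2: (2,1,3,3) (2,1,3,4) (2,1,3,5) (2,2,3,3) (2,2,3,4) (2,2,3,5) (2,3,3,4) (2,3,3,5) (3,1,3,3) (3,1,3,4) (3,1,3,5) (3,2,3,3) (3,2,3,4) (3,2,3,5) (3,3,3,4) (3,3,3,5) — 16.
weld=shift 3: (2,1,3,4) (2,1,3,5) (2,2,3,4) (2,2,3,5) (2,3,3,4) (2,3,3,5) (3,1,3,4) (3,1,3,5) (3,2,3,4) (3,2,3,5) (3,3,3,4) (3,3,3,5) — 12.
weld=shift 4: (2,1,3,5) (2,2,3,5) (2,3,3,5) (3,1,3,5) (3,2,3,5) (3,3,3,5) — 6.
Summing: 18 + 16 + 12 + 6 = 52.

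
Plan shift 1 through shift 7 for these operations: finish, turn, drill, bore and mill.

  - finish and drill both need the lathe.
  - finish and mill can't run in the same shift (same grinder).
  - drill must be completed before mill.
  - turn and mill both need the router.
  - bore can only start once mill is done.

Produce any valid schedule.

finish=shift 3; drill=shift 1; turn=shift 1; mill=shift 2; bore=shift 3

Checking: drill(shift 1) before mill(shift 2); mill(shift 2) before bore(shift 3); finish(shift 3) != drill(shift 1); finish(shift 3) != mill(shift 2); turn(shift 1) != mill(shift 2).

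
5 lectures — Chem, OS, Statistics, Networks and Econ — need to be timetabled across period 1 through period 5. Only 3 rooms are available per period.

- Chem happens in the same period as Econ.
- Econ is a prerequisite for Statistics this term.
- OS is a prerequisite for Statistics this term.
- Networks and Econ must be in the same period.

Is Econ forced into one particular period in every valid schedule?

Econ can be period 1 (e.g. Econ -> period 1, Statistics -> period 3, Chem -> period 1, Networks -> period 1, OS -> period 2) or period 2 (e.g. OS -> period 1; Econ -> period 2; Chem -> period 2; Networks -> period 2; Statistics -> period 3).

No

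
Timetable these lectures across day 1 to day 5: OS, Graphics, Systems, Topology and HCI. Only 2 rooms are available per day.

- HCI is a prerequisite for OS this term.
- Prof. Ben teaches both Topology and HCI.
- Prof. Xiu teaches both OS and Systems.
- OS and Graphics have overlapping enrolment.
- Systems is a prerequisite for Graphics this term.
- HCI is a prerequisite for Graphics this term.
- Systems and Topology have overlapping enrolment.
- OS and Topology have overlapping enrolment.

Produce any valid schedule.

HCI -> day 1, Graphics -> day 2, Topology -> day 2, Systems -> day 1, OS -> day 3

Checking: HCI(day 1) before OS(day 3); HCI(day 1) before Graphics(day 2); Systems(day 1) before Graphics(day 2); OS(day 3) != Systems(day 1); OS(day 3) != Graphics(day 2); Systems(day 1) != Topology(day 2); OS(day 3) != Topology(day 2); Topology(day 2) != HCI(day 1); max 2 per day (cap 2).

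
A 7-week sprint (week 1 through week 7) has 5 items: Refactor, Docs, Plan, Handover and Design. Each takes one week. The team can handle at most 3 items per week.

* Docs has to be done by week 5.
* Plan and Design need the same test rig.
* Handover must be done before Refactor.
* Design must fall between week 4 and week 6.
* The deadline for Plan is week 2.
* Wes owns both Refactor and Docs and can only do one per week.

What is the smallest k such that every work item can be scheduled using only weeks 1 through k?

The precedence chain requires at least 2 distinct weeks.
With at most 3 per week and 5 work items, at least 2 weeks are needed.
Design can't be placed before week 4, so the schedule must run through at least week 4.
4 works (last occupied week: week 4): for example Plan in week 1; Refactor in week 2; Docs in week 1; Design in week 4; Handover in week 1.

4 weeks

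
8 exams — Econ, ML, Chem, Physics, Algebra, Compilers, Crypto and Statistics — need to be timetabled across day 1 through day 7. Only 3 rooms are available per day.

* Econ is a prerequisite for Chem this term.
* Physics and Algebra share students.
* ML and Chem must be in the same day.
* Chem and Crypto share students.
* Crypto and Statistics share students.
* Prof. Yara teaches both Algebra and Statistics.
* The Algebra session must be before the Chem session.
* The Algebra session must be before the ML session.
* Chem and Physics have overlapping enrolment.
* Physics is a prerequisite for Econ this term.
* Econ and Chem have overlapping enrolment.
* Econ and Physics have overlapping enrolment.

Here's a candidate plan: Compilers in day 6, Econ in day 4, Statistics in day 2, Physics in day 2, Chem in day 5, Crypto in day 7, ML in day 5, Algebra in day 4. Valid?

ML and Chem must be in the same day — holds.
Physics is a prerequisite for Econ this term — holds.
Econ is a prerequisite for Chem this term — holds.
Chem and Physics have overlapping enrolment — holds.
Physics and Algebra share students — holds.
Econ and Chem have overlapping enrolment — holds.
Chem and Crypto share students — holds.
Only 3 rooms are available per day — holds.
The Algebra session must be before the Chem session — holds.
Crypto and Statistics share students — holds.
Econ and Physics have overlapping enrolment — holds.
Prof. Yara teaches both Algebra and Statistics — holds.
The Algebra session must be before the ML session — holds.

Yes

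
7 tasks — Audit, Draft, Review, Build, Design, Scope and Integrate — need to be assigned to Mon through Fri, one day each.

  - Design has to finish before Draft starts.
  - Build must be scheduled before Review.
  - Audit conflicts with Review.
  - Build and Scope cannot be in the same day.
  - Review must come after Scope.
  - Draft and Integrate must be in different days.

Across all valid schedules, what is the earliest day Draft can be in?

Precedence pushes Draft to at least Tue.
Draft at Tue is achievable: Draft -> Tue; Integrate -> Mon; Scope -> Tue; Design -> Mon; Review -> Wed; Audit -> Mon; Build -> Mon.

Tue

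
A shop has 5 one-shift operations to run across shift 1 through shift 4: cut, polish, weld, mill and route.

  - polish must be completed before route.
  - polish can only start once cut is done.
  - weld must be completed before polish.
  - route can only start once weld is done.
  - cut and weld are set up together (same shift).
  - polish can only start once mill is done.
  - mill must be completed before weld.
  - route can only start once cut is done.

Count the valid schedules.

1

Enumerating: cut -> shift 2; route -> shift 4; polish -> shift 3; mill -> shift 1; weld -> shift 2.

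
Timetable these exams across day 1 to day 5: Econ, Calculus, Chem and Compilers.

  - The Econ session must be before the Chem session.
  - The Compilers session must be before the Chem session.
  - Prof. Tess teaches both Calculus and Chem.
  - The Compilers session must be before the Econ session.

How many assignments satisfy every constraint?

Splitting on Econ: it can be day 2 (12), day 3 (16), day 4 (12). Listing each branch's schedules as (Calculus, Chem, Compilers) by day number:
Econ=day 2: (1,3,1) (1,4,1) (1,5,1) (2,3,1) (2,4,1) (2,5,1) (3,4,1) (3,5,1) (4,3,1) (4,5,1) (5,3,1) (5,4,1) — 12.
Econ=day 3: (1,4,1) (1,4,2) (1,5,1) (1,5,2) (2,4,1) (2,4,2) (2,5,1) (2,5,2) (3,4,1) (3,4,2) (3,5,1) (3,5,2) (4,5,1) (4,5,2) (5,4,1) (5,4,2) — 16.
Econ=day 4: (1,5,1) (1,5,2) (1,5,3) (2,5,1) (2,5,2) (2,5,3) (3,5,1) (3,5,2) (3,5,3) (4,5,1) (4,5,2) (4,5,3) — 12.
Summing: 12 + 16 + 12 = 40.

40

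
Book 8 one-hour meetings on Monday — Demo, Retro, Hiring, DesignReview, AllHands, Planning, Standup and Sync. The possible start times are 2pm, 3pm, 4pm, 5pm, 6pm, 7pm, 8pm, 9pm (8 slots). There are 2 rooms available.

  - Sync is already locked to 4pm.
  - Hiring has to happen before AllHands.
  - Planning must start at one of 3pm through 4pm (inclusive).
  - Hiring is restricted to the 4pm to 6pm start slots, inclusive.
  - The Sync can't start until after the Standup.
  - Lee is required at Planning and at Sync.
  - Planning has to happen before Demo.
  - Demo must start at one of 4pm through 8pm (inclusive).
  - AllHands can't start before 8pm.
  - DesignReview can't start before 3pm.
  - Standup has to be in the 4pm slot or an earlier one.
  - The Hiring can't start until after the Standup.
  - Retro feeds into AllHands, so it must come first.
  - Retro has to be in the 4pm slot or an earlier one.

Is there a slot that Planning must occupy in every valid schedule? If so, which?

Planning's window is 3pm–4pm.
Sync is fixed at 4pm, and Planning can't share a slot with Sync.
So Planning must be 3pm.

3pm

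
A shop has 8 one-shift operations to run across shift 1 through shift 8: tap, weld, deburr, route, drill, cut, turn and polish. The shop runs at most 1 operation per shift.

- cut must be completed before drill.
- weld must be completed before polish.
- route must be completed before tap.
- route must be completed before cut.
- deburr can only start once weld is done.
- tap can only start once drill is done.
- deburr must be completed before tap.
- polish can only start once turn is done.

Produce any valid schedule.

polish -> shift 8; turn -> shift 7; route -> shift 3; drill -> shift 5; weld -> shift 1; tap -> shift 6; deburr -> shift 2; cut -> shift 4

Checking: weld(shift 1) before deburr(shift 2); cut(shift 4) before drill(shift 5); route(shift 3) before cut(shift 4); deburr(shift 2) before tap(shift 6); drill(shift 5) before tap(shift 6); turn(shift 7) before polish(shift 8); weld(shift 1) before polish(shift 8); route(shift 3) before tap(shift 6); max 1 per shift (cap 1).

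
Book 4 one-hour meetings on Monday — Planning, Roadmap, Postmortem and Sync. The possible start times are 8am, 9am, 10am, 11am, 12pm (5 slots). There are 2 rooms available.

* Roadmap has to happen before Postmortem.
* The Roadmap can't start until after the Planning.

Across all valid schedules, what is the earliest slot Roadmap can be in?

Precedence pushes Roadmap to at least 9am; downstream work caps Roadmap at 11am.
Roadmap at 9am is achievable: Postmortem in 10am; Sync in 8am; Planning in 8am; Roadmap in 9am.

9am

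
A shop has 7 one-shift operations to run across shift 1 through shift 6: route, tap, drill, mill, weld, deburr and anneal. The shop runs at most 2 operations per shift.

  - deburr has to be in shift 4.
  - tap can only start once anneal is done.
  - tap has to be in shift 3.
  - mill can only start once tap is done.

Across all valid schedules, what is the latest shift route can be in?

shift 6

route at shift 6 is achievable: route -> shift 6; anneal -> shift 1; tap -> shift 3; drill -> shift 1; deburr -> shift 4; mill -> shift 4; weld -> shift 2.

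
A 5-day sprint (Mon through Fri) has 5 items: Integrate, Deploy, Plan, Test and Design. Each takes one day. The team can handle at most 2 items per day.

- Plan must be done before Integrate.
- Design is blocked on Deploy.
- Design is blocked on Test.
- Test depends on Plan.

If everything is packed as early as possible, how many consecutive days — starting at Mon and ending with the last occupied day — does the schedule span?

3 days

The precedence chain requires at least 3 distinct days.
With at most 2 per day and 5 tasks, at least 3 days are needed.
3 works (last occupied day: Wed): for example Design -> Wed, Plan -> Mon, Test -> Tue, Integrate -> Tue, Deploy -> Mon.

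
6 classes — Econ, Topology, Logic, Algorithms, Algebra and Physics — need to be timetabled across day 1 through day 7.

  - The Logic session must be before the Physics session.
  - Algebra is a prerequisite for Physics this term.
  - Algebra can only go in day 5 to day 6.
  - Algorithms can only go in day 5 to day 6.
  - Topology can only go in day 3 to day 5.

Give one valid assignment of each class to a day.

Algebra -> day 5; Algorithms -> day 5; Econ -> day 1; Logic -> day 1; Physics -> day 6; Topology -> day 3

Checking: Logic(day 1) before Physics(day 6); Algebra(day 5) before Physics(day 6); Algebra=day 5 in [day 5,day 6]; Topology=day 3 in [day 3,day 5]; Algorithms=day 5 in [day 5,day 6].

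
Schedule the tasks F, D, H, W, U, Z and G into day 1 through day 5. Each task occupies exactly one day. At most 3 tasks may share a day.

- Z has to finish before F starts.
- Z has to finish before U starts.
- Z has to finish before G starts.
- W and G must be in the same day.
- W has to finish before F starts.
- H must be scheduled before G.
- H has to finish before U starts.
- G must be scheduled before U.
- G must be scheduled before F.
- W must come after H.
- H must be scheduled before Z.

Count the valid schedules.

35

Splitting on F: it can be day 4 (10), day 5 (25). Listing each branch's schedules as (D, H, W, U, Z, G) by day number:
F=day 4: (1,1,3,4,2,3) (1,1,3,5,2,3) (2,1,3,4,2,3) (2,1,3,5,2,3) (3,1,3,4,2,3) (3,1,3,5,2,3) (4,1,3,4,2,3) (4,1,3,5,2,3) (5,1,3,4,2,3) (5,1,3,5,2,3) — 10.
F=day 5: (1,1,3,4,2,3) (1,1,3,5,2,3) (1,1,4,5,2,4) (1,1,4,5,3,4) (1,2,4,5,3,4) (2,1,3,4,2,3) (2,1,3,5,2,3) (2,1,4,5,2,4) (2,1,4,5,3,4) (2,2,4,5,3,4) (3,1,3,4,2,3) (3,1,3,5,2,3) (3,1,4,5,2,4) (3,1,4,5,3,4) (3,2,4,5,3,4) (4,1,3,4,2,3) (4,1,3,5,2,3) (4,1,4,5,2,4) (4,1,4,5,3,4) (4,2,4,5,3,4) (5,1,3,4,2,3) (5,1,3,5,2,3) (5,1,4,5,2,4) (5,1,4,5,3,4) (5,2,4,5,3,4) — 25.
Summing: 10 + 25 = 35.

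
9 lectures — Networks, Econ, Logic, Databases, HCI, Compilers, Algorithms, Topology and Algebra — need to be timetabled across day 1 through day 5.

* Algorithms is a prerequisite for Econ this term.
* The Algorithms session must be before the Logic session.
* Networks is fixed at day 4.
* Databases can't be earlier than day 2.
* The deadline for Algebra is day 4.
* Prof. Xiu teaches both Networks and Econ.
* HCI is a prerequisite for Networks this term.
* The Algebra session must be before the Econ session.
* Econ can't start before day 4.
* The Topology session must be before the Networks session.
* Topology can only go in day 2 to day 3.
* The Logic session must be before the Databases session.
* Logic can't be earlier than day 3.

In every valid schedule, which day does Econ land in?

Econ's window is day 4–day 5.
Networks is fixed at day 4, and Econ can't share a day with Networks.
So Econ must be day 5.

day 5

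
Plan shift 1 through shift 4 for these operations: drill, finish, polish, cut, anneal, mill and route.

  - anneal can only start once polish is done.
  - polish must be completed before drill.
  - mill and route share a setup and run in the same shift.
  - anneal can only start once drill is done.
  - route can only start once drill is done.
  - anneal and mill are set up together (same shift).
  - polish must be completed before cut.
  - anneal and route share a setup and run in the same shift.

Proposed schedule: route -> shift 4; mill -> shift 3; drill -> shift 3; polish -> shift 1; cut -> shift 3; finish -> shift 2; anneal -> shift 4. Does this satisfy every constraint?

No. anneal and mill are set up together (same shift) is not satisfied.

anneal and mill are set up together (same shift) — violated.
anneal can only start once drill is done — holds.
mill and route share a setup and run in the same shift — violated.
route can only start once drill is done — holds.
polish must be completed before cut — holds.
anneal and route share a setup and run in the same shift — holds.
polish must be completed before drill — holds.
anneal can only start once polish is done — holds.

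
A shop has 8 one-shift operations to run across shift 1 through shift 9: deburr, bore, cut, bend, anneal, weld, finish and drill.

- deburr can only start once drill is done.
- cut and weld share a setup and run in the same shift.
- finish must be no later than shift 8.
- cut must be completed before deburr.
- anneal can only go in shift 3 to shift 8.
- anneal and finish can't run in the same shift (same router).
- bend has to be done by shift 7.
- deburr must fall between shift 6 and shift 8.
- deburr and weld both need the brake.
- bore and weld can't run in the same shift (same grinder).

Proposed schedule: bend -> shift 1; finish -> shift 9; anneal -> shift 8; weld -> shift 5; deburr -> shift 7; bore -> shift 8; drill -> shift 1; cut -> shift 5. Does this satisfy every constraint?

anneal and finish can't run in the same shift (same router) — holds.
deburr must fall between shift 6 and shift 8 — holds.
deburr and weld both need the brake — holds.
bend has to be done by shift 7 — holds.
anneal can only go in shift 3 to shift 8 — holds.
cut and weld share a setup and run in the same shift — holds.
cut must be completed before deburr — holds.
deburr can only start once drill is done — holds.
bore and weld can't run in the same shift (same grinder) — holds.
finish must be no later than shift 8 — violated.

No. finish must be no later than shift 8 is not satisfied.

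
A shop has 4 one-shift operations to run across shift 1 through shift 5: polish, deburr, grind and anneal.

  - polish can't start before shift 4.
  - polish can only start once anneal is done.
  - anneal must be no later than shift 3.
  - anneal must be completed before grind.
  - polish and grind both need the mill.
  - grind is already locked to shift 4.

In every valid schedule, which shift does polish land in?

shift 5

polish's window is shift 4–shift 5.
grind is fixed at shift 4, and polish can't share a shift with grind.
So polish must be shift 5.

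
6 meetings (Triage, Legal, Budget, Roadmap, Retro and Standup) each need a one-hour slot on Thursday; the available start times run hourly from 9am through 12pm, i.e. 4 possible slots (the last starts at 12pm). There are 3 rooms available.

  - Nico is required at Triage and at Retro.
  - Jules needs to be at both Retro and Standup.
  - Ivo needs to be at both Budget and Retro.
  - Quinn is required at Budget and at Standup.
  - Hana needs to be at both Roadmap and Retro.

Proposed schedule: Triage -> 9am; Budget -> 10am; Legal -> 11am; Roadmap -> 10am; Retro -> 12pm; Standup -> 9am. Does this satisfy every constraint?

Yes, all constraints hold

Quinn is required at Budget and at Standup — holds.
Nico is required at Triage and at Retro — holds.
Hana needs to be at both Roadmap and Retro — holds.
Ivo needs to be at both Budget and Retro — holds.
There are 3 rooms available — holds.
Jules needs to be at both Retro and Standup — holds.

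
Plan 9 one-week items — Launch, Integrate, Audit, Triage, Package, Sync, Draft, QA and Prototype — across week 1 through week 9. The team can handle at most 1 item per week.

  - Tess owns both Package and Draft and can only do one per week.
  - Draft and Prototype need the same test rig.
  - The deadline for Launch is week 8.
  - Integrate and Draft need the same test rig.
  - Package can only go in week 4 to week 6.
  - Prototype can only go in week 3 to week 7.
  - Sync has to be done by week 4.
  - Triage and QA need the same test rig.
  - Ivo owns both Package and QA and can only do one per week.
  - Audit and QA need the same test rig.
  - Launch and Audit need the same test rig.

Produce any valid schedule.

Package in week 4; Triage in week 7; Draft in week 8; Prototype in week 3; Sync in week 1; QA in week 9; Audit in week 6; Integrate in week 5; Launch in week 2

Checking: Draft(week 8) != Prototype(week 3); Package(week 4) != QA(week 9); Integrate(week 5) != Draft(week 8); Launch(week 2) != Audit(week 6); Audit(week 6) != QA(week 9); Package(week 4) != Draft(week 8); Triage(week 7) != QA(week 9); Prototype=week 3 in [week 3,week 7]; Sync=week 1 in [week 1,week 4]; Package=week 4 in [week 4,week 6]; Launch=week 2 in [week 1,week 8]; max 1 per week (cap 1).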